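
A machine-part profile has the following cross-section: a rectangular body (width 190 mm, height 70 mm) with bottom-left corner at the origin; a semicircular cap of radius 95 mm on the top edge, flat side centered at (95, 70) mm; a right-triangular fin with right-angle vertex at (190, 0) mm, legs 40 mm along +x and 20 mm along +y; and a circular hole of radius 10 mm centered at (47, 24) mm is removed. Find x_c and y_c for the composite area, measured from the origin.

rectangular body: A = 190 × 70 = 13300.00, centroid at (95.00, 35.00).
semicircular top: A = ½π·95² = 14176.44, centroid at (95.00, 110.32).
triangular fin: A = ½·40·20 = 400.00, centroid at (203.33, 6.67).
hole: A = −π·10² = -314.16, centroid at (47.00, 24.00).
ΣA = 27562.28 mm², ΣAx_c = 2676829.35 mm³, ΣAy_c = 2024560.76 mm³.
x_c = 2676829.35/27562.28 = 97.12 mm; y_c = 2024560.76/27562.28 = 73.45 mm.

x_c = 97.12 mm, y_c = 73.45 mm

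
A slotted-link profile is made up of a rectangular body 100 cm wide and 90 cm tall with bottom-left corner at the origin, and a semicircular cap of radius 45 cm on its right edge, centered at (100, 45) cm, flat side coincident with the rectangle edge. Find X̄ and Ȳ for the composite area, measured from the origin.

rectangular body: A = 100 × 90 = 9000.00, centroid at (50.00, 45.00).
semicircular end: A = ½π·45² = 3180.86, centroid at (119.10, 45.00).
ΣA = 12180.86 cm², ΣAX̄ = 828836.26 cm³, ΣAȲ = 548138.82 cm³.
X̄ = 828836.26/12180.86 = 68.04 cm; Ȳ = 548138.82/12180.86 = 45.00 cm.

X̄ = 68.04 cm, Ȳ = 45.00 cm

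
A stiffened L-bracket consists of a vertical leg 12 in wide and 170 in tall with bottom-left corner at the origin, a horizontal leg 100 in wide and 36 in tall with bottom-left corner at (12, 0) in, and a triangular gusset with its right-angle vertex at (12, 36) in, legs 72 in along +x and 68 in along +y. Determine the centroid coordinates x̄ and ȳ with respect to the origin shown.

x̄ = 40.01 in, ȳ = 47.21 in

vertical leg: A = 12 × 170 = 2040.00, centroid at (6.00, 85.00).
horizontal leg: A = 100 × 36 = 3600.00, centroid at (62.00, 18.00).
gusset: A = ½·72·68 = 2448.00, centroid at (36.00, 58.67).
ΣA = 8088.00 in²
ΣAx̄ = (2040.00)(6.00) + (3600.00)(62.00) + (2448.00)(36.00) = 323568.00 in³
ΣAȳ = (2040.00)(85.00) + (3600.00)(18.00) + (2448.00)(58.67) = 381816.00 in³
x̄ = 323568.00 / 8088.00 = 40.01 in
ȳ = 381816.00 / 8088.00 = 47.21 in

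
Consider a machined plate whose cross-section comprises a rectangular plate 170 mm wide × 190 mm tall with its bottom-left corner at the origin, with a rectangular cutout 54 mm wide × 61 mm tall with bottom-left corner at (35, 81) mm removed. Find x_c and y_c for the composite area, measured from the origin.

x_c = 87.61 mm, y_c = 93.13 mm

plate: A = 170 × 190 = 32300.00, centroid at (85.00, 95.00).
hole: A = −(54 × 61) = -3294.00, centroid at (62.00, 111.50).
ΣA = 29006.00 mm², ΣAx_c = 2541272.00 mm³, ΣAy_c = 2701219.00 mm³.
x_c = 2541272.00/29006.00 = 87.61 mm; y_c = 2701219.00/29006.00 = 93.13 mm.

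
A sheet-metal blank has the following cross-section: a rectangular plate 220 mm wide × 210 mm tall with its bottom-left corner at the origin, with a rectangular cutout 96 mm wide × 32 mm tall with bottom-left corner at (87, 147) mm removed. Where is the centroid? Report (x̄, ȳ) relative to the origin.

x̄ = 108.22 mm, ȳ = 100.87 mm

Part | A | x̄ᵢ | ȳᵢ | A·x̄ᵢ | A·ȳᵢ
plate | 46200.00 | 110.00 | 105.00 | 5082000.00 | 4851000.00
hole | -3072.00 | 135.00 | 163.00 | -414720.00 | -500736.00
Σ | 43128.00 |  |  | 4667280.00 | 4350264.00
x̄ = 4667280.00 / 43128.00 = 108.22 mm
ȳ = 4350264.00 / 43128.00 = 100.87 mm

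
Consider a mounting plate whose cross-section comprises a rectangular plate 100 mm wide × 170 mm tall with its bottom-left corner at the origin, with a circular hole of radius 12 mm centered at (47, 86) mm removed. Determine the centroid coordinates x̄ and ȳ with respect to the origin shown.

x̄ = 50.08 mm, ȳ = 84.97 mm

Part | A | x̄ᵢ | ȳᵢ | A·x̄ᵢ | A·ȳᵢ
plate | 17000.00 | 50.00 | 85.00 | 850000.00 | 1445000.00
hole | -452.39 | 47.00 | 86.00 | -21262.30 | -38905.48
Σ | 16547.61 |  |  | 828737.70 | 1406094.52
x̄ = 828737.70 / 16547.61 = 50.08 mm
ȳ = 1406094.52 / 16547.61 = 84.97 mm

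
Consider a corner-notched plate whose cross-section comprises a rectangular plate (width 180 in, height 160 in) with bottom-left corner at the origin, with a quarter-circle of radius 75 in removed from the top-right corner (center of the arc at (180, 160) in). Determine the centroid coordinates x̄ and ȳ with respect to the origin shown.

x̄ = 79.46 in, ȳ = 71.27 in

Part | A | x̄ᵢ | ȳᵢ | A·x̄ᵢ | A·ȳᵢ
plate | 28800.00 | 90.00 | 80.00 | 2592000.00 | 2304000.00
removed quarter-circle | -4417.86 | 148.17 | 128.17 | -654590.64 | -566233.35
Σ | 24382.14 |  |  | 1937409.36 | 1737766.65
x̄ = 1937409.36 / 24382.14 = 79.46 in
ȳ = 1737766.65 / 24382.14 = 71.27 in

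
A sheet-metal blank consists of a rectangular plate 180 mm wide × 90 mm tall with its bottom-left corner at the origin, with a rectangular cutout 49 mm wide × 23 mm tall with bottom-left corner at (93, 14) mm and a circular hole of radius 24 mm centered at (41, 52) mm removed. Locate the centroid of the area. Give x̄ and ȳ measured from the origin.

x̄ = 94.35 mm, ȳ = 45.70 mm

Part | A | x̄ᵢ | ȳᵢ | A·x̄ᵢ | A·ȳᵢ
plate | 16200.00 | 90.00 | 45.00 | 1458000.00 | 729000.00
hole 1 | -1127.00 | 117.50 | 25.50 | -132422.50 | -28738.50
hole 2 | -1809.56 | 41.00 | 52.00 | -74191.85 | -94096.98
Σ | 13263.44 |  |  | 1251385.65 | 606164.52
x̄ = 1251385.65 / 13263.44 = 94.35 mm
ȳ = 606164.52 / 13263.44 = 45.70 mm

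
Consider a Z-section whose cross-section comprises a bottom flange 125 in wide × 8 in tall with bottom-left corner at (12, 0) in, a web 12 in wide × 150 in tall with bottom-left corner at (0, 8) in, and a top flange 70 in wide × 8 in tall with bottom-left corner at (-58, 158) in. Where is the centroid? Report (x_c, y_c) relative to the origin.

bottom flange: A = 125 × 8 = 1000.00, centroid at (74.50, 4.00).
web: A = 12 × 150 = 1800.00, centroid at (6.00, 83.00).
top flange: A = 70 × 8 = 560.00, centroid at (-23.00, 162.00).
ΣA = 3360.00 in²
ΣAx_c = (1000.00)(74.50) + (1800.00)(6.00) + (560.00)(-23.00) = 72420.00 in³
ΣAy_c = (1000.00)(4.00) + (1800.00)(83.00) + (560.00)(162.00) = 244120.00 in³
x_c = 72420.00 / 3360.00 = 21.55 in
y_c = 244120.00 / 3360.00 = 72.65 in

x_c = 21.55 in, y_c = 72.65 in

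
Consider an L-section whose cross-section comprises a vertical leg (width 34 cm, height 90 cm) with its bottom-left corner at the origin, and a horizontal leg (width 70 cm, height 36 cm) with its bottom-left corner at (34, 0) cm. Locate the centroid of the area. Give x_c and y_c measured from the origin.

Part | A | x̄ᵢ | ȳᵢ | A·x̄ᵢ | A·ȳᵢ
vertical leg | 3060.00 | 17.00 | 45.00 | 52020.00 | 137700.00
horizontal leg | 2520.00 | 69.00 | 18.00 | 173880.00 | 45360.00
Σ | 5580.00 |  |  | 225900.00 | 183060.00
x_c = 225900.00 / 5580.00 = 40.48 cm
y_c = 183060.00 / 5580.00 = 32.81 cm

x_c = 40.48 cm, y_c = 32.81 cm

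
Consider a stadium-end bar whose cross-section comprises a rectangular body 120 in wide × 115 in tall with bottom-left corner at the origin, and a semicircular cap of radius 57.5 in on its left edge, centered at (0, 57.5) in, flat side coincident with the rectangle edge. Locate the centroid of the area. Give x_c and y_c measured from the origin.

rectangular body: A = 120 × 115 = 13800.00, centroid at (60.00, 57.50).
semicircular end: A = ½π·57.5² = 5193.45, centroid at (-24.40, 57.50).
ΣA = 18993.45 in²
ΣAx_c = (13800.00)(60.00) + (5193.45)(-24.40) = 701260.42 in³
ΣAy_c = (13800.00)(57.50) + (5193.45)(57.50) = 1092123.11 in³
x_c = 701260.42 / 18993.45 = 36.92 in
y_c = 1092123.11 / 18993.45 = 57.50 in

x_c = 36.92 in, y_c = 57.50 in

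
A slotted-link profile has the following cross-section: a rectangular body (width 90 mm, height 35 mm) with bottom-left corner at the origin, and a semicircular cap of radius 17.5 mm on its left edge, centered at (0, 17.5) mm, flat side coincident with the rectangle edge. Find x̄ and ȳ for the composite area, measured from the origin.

x̄ = 38.05 mm, ȳ = 17.50 mm

rectangular body: A = 90 × 35 = 3150.00, centroid at (45.00, 17.50).
semicircular end: A = ½π·17.5² = 481.06, centroid at (-7.43, 17.50).
ΣA = 3631.06 mm²
ΣAx̄ = (3150.00)(45.00) + (481.06)(-7.43) = 138177.08 mm³
ΣAȳ = (3150.00)(17.50) + (481.06)(17.50) = 63543.49 mm³
x̄ = 138177.08 / 3631.06 = 38.05 mm
ȳ = 63543.49 / 3631.06 = 17.50 mm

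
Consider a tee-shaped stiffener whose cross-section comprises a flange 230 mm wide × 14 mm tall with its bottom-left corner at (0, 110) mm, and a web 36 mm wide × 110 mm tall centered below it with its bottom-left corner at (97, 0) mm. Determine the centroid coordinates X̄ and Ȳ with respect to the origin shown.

web: A = 36 × 110 = 3960.00, centroid at (115.00, 55.00).
flange: A = 230 × 14 = 3220.00, centroid at (115.00, 117.00).
ΣA = 7180.00 mm², ΣAX̄ = 825700.00 mm³, ΣAȲ = 594540.00 mm³.
X̄ = 825700.00/7180.00 = 115.00 mm; Ȳ = 594540.00/7180.00 = 82.81 mm.

X̄ = 115.00 mm, Ȳ = 82.81 mm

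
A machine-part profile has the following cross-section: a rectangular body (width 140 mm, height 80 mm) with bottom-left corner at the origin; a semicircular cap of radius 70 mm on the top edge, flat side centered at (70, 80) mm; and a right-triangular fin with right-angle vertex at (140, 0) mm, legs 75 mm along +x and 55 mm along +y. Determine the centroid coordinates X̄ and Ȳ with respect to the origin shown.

X̄ = 79.35 mm, Ȳ = 63.47 mm

Part | A | x̄ᵢ | ȳᵢ | A·x̄ᵢ | A·ȳᵢ
rectangular body | 11200.00 | 70.00 | 40.00 | 784000.00 | 448000.00
semicircular top | 7696.90 | 70.00 | 109.71 | 538783.14 | 844418.83
triangular fin | 2062.50 | 165.00 | 18.33 | 340312.50 | 37812.50
Σ | 20959.40 |  |  | 1663095.64 | 1330231.33
X̄ = 1663095.64 / 20959.40 = 79.35 mm
Ȳ = 1330231.33 / 20959.40 = 63.47 mm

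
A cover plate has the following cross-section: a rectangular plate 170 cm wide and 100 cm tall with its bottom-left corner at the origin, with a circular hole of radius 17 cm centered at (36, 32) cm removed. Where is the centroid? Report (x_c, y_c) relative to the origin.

plate: A = 170 × 100 = 17000.00, centroid at (85.00, 50.00).
hole: A = −π·17² = -907.92, centroid at (36.00, 32.00).
ΣA = 16092.08 cm²
ΣAx_c = (17000.00)(85.00) + (-907.92)(36.00) = 1412314.87 cm³
ΣAy_c = (17000.00)(50.00) + (-907.92)(32.00) = 820946.55 cm³
x_c = 1412314.87 / 16092.08 = 87.76 cm
y_c = 820946.55 / 16092.08 = 51.02 cm

x_c = 87.76 cm, y_c = 51.02 cm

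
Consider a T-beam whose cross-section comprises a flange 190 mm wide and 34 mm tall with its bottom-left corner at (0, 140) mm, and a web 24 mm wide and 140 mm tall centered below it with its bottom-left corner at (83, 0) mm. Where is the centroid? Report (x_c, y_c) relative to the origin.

Part | A | x̄ᵢ | ȳᵢ | A·x̄ᵢ | A·ȳᵢ
web | 3360.00 | 95.00 | 70.00 | 319200.00 | 235200.00
flange | 6460.00 | 95.00 | 157.00 | 613700.00 | 1014220.00
Σ | 9820.00 |  |  | 932900.00 | 1249420.00
x_c = 932900.00 / 9820.00 = 95.00 mm
y_c = 1249420.00 / 9820.00 = 127.23 mm

x_c = 95.00 mm, y_c = 127.23 mm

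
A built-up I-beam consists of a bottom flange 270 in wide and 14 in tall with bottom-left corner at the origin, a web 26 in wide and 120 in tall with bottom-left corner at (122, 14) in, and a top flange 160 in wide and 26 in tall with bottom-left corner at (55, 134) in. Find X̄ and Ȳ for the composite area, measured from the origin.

X̄ = 135.00 in, Ȳ = 78.56 in

bottom flange: A = 270 × 14 = 3780.00, centroid at (135.00, 7.00).
web: A = 26 × 120 = 3120.00, centroid at (135.00, 74.00).
top flange: A = 160 × 26 = 4160.00, centroid at (135.00, 147.00).
ΣA = 11060.00 in²
ΣAX̄ = (3780.00)(135.00) + (3120.00)(135.00) + (4160.00)(135.00) = 1493100.00 in³
ΣAȲ = (3780.00)(7.00) + (3120.00)(74.00) + (4160.00)(147.00) = 868860.00 in³
X̄ = 1493100.00 / 11060.00 = 135.00 in
Ȳ = 868860.00 / 11060.00 = 78.56 in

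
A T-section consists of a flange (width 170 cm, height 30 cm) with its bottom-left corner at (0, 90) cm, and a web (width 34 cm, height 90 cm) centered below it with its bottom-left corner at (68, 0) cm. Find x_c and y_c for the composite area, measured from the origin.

x_c = 85.00 cm, y_c = 82.50 cm

web: A = 34 × 90 = 3060.00, centroid at (85.00, 45.00).
flange: A = 170 × 30 = 5100.00, centroid at (85.00, 105.00).
ΣA = 8160.00 cm²
ΣAx_c = (3060.00)(85.00) + (5100.00)(85.00) = 693600.00 cm³
ΣAy_c = (3060.00)(45.00) + (5100.00)(105.00) = 673200.00 cm³
x_c = 693600.00 / 8160.00 = 85.00 cm
y_c = 673200.00 / 8160.00 = 82.50 cm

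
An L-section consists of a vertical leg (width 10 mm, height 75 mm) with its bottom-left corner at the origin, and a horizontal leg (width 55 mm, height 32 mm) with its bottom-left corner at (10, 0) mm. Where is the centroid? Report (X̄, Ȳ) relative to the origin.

Part | A | x̄ᵢ | ȳᵢ | A·x̄ᵢ | A·ȳᵢ
vertical leg | 750.00 | 5.00 | 37.50 | 3750.00 | 28125.00
horizontal leg | 1760.00 | 37.50 | 16.00 | 66000.00 | 28160.00
Σ | 2510.00 |  |  | 69750.00 | 56285.00
X̄ = 69750.00 / 2510.00 = 27.79 mm
Ȳ = 56285.00 / 2510.00 = 22.42 mm

X̄ = 27.79 mm, Ȳ = 22.42 mm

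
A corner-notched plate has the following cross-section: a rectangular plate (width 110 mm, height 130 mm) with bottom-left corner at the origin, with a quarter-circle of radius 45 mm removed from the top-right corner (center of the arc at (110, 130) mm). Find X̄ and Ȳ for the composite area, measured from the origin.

X̄ = 50.51 mm, Ȳ = 59.26 mm

plate: A = 110 × 130 = 14300.00, centroid at (55.00, 65.00).
removed quarter-circle: A = −¼π·45² = -1590.43, centroid at (90.90, 110.90).
ΣA = 12709.57 mm², ΣAX̄ = 641927.56 mm³, ΣAȲ = 753118.93 mm³.
X̄ = 641927.56/12709.57 = 50.51 mm; Ȳ = 753118.93/12709.57 = 59.26 mm.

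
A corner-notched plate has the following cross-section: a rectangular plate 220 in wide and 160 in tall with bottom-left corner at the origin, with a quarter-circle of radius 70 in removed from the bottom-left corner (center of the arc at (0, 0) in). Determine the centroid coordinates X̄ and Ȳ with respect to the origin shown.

plate: A = 220 × 160 = 35200.00, centroid at (110.00, 80.00).
removed quarter-circle: A = −¼π·70² = -3848.45, centroid at (29.71, 29.71).
ΣA = 31351.55 in², ΣAX̄ = 3757666.67 in³, ΣAȲ = 2701666.67 in³.
X̄ = 3757666.67/31351.55 = 119.86 in; Ȳ = 2701666.67/31351.55 = 86.17 in.

X̄ = 119.86 in, Ȳ = 86.17 in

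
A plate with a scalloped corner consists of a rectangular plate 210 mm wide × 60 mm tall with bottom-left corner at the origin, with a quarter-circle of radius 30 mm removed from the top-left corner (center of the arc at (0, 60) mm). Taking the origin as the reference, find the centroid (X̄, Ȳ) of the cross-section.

plate: A = 210 × 60 = 12600.00, centroid at (105.00, 30.00).
removed quarter-circle: A = −¼π·30² = -706.86, centroid at (12.73, 47.27).
ΣA = 11893.14 mm²
ΣAX̄ = (12600.00)(105.00) + (-706.86)(12.73) = 1314000.00 mm³
ΣAȲ = (12600.00)(30.00) + (-706.86)(47.27) = 344588.50 mm³
X̄ = 1314000.00 / 11893.14 = 110.48 mm
Ȳ = 344588.50 / 11893.14 = 28.97 mm

X̄ = 110.48 mm, Ȳ = 28.97 mm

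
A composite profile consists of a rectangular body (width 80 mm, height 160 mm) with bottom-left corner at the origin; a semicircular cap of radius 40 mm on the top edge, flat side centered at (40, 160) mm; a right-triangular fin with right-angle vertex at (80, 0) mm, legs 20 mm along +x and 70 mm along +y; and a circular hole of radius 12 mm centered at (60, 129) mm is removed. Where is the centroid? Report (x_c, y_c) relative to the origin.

x_c = 41.52 mm, y_c = 91.69 mm

rectangular body: A = 80 × 160 = 12800.00, centroid at (40.00, 80.00).
semicircular top: A = ½π·40² = 2513.27, centroid at (40.00, 176.98).
triangular fin: A = ½·20·70 = 700.00, centroid at (86.67, 23.33).
hole: A = −π·12² = -452.39, centroid at (60.00, 129.00).
ΣA = 15560.88 mm², ΣAx_c = 646054.27 mm³, ΣAy_c = 1426765.63 mm³.
x_c = 646054.27/15560.88 = 41.52 mm; y_c = 1426765.63/15560.88 = 91.69 mm.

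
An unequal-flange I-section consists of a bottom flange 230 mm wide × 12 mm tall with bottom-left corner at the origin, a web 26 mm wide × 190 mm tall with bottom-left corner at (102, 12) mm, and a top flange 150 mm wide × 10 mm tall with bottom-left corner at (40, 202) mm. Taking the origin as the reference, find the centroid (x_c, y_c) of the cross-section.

Part | A | x̄ᵢ | ȳᵢ | A·x̄ᵢ | A·ȳᵢ
bottom flange | 2760.00 | 115.00 | 6.00 | 317400.00 | 16560.00
web | 4940.00 | 115.00 | 107.00 | 568100.00 | 528580.00
top flange | 1500.00 | 115.00 | 207.00 | 172500.00 | 310500.00
Σ | 9200.00 |  |  | 1058000.00 | 855640.00
x_c = 1058000.00 / 9200.00 = 115.00 mm
y_c = 855640.00 / 9200.00 = 93.00 mm

x_c = 115.00 mm, y_c = 93.00 mm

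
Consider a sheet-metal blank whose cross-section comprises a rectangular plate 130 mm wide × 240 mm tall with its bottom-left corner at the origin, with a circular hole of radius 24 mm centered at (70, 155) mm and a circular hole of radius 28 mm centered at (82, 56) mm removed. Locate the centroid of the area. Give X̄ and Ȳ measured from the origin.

X̄ = 63.11 mm, Ȳ = 123.50 mm

plate: A = 130 × 240 = 31200.00, centroid at (65.00, 120.00).
hole 1: A = −π·24² = -1809.56, centroid at (70.00, 155.00).
hole 2: A = −π·28² = -2463.01, centroid at (82.00, 56.00).
ΣA = 26927.43 mm²
ΣAX̄ = (31200.00)(65.00) + (-1809.56)(70.00) + (-2463.01)(82.00) = 1699364.28 mm³
ΣAȲ = (31200.00)(120.00) + (-1809.56)(155.00) + (-2463.01)(56.00) = 3325590.12 mm³
X̄ = 1699364.28 / 26927.43 = 63.11 mm
Ȳ = 3325590.12 / 26927.43 = 123.50 mm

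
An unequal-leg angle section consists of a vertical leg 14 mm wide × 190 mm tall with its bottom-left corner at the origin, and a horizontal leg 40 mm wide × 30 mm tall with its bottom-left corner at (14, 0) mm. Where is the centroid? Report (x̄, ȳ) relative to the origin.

vertical leg: A = 14 × 190 = 2660.00, centroid at (7.00, 95.00).
horizontal leg: A = 40 × 30 = 1200.00, centroid at (34.00, 15.00).
ΣA = 3860.00 mm², ΣAx̄ = 59420.00 mm³, ΣAȳ = 270700.00 mm³.
x̄ = 59420.00/3860.00 = 15.39 mm; ȳ = 270700.00/3860.00 = 70.13 mm.

x̄ = 15.39 mm, ȳ = 70.13 mm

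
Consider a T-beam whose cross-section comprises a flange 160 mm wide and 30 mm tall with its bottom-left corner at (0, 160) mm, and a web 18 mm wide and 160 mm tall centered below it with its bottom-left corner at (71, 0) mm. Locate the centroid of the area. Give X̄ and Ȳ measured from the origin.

X̄ = 80.00 mm, Ȳ = 139.38 mm

Part | A | x̄ᵢ | ȳᵢ | A·x̄ᵢ | A·ȳᵢ
web | 2880.00 | 80.00 | 80.00 | 230400.00 | 230400.00
flange | 4800.00 | 80.00 | 175.00 | 384000.00 | 840000.00
Σ | 7680.00 |  |  | 614400.00 | 1070400.00
X̄ = 614400.00 / 7680.00 = 80.00 mm
Ȳ = 1070400.00 / 7680.00 = 139.38 mm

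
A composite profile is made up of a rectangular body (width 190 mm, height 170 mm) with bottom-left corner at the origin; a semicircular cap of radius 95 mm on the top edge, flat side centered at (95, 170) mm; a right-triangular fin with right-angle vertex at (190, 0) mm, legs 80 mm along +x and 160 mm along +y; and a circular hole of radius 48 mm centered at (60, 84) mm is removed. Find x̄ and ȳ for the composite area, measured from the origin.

x̄ = 117.61 mm, ȳ = 119.65 mm

Part | A | x̄ᵢ | ȳᵢ | A·x̄ᵢ | A·ȳᵢ
rectangular body | 32300.00 | 95.00 | 85.00 | 3068500.00 | 2745500.00
semicircular top | 14176.44 | 95.00 | 210.32 | 1346761.50 | 2981577.60
triangular fin | 6400.00 | 216.67 | 53.33 | 1386666.67 | 341333.33
hole | -7238.23 | 60.00 | 84.00 | -434293.77 | -608011.28
Σ | 45638.21 |  |  | 5367634.40 | 5460399.66
x̄ = 5367634.40 / 45638.21 = 117.61 mm
ȳ = 5460399.66 / 45638.21 = 119.65 mm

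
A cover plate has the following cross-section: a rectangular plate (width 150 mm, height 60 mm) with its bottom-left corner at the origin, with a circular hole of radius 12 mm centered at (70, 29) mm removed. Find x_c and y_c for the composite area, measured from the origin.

x_c = 75.26 mm, y_c = 30.05 mm

Part | A | x̄ᵢ | ȳᵢ | A·x̄ᵢ | A·ȳᵢ
plate | 9000.00 | 75.00 | 30.00 | 675000.00 | 270000.00
hole | -452.39 | 70.00 | 29.00 | -31667.25 | -13119.29
Σ | 8547.61 |  |  | 643332.75 | 256880.71
x_c = 643332.75 / 8547.61 = 75.26 mm
y_c = 256880.71 / 8547.61 = 30.05 mm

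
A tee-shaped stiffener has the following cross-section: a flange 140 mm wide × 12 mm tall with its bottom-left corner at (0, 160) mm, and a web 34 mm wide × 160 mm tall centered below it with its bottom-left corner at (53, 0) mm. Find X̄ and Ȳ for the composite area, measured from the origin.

web: A = 34 × 160 = 5440.00, centroid at (70.00, 80.00).
flange: A = 140 × 12 = 1680.00, centroid at (70.00, 166.00).
ΣA = 7120.00 mm²
ΣAX̄ = (5440.00)(70.00) + (1680.00)(70.00) = 498400.00 mm³
ΣAȲ = (5440.00)(80.00) + (1680.00)(166.00) = 714080.00 mm³
X̄ = 498400.00 / 7120.00 = 70.00 mm
Ȳ = 714080.00 / 7120.00 = 100.29 mm

X̄ = 70.00 mm, Ȳ = 100.29 mm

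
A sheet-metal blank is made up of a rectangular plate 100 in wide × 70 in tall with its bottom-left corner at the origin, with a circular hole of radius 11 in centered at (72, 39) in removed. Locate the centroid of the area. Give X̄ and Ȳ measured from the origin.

plate: A = 100 × 70 = 7000.00, centroid at (50.00, 35.00).
hole: A = −π·11² = -380.13, centroid at (72.00, 39.00).
ΣA = 6619.87 in²
ΣAX̄ = (7000.00)(50.00) + (-380.13)(72.00) = 322630.44 in³
ΣAȲ = (7000.00)(35.00) + (-380.13)(39.00) = 230174.82 in³
X̄ = 322630.44 / 6619.87 = 48.74 in
Ȳ = 230174.82 / 6619.87 = 34.77 in

X̄ = 48.74 in, Ȳ = 34.77 in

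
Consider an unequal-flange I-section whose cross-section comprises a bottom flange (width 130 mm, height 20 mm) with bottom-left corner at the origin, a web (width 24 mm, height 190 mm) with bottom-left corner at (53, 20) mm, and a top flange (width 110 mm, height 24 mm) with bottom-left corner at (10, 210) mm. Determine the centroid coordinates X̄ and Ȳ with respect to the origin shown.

Part | A | x̄ᵢ | ȳᵢ | A·x̄ᵢ | A·ȳᵢ
bottom flange | 2600.00 | 65.00 | 10.00 | 169000.00 | 26000.00
web | 4560.00 | 65.00 | 115.00 | 296400.00 | 524400.00
top flange | 2640.00 | 65.00 | 222.00 | 171600.00 | 586080.00
Σ | 9800.00 |  |  | 637000.00 | 1136480.00
X̄ = 637000.00 / 9800.00 = 65.00 mm
Ȳ = 1136480.00 / 9800.00 = 115.97 mm

X̄ = 65.00 mm, Ȳ = 115.97 mm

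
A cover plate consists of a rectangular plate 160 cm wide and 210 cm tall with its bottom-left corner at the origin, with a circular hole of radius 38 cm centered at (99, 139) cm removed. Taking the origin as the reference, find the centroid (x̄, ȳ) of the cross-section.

plate: A = 160 × 210 = 33600.00, centroid at (80.00, 105.00).
hole: A = −π·38² = -4536.46, centroid at (99.00, 139.00).
ΣA = 29063.54 cm²
ΣAx̄ = (33600.00)(80.00) + (-4536.46)(99.00) = 2238890.48 cm³
ΣAȳ = (33600.00)(105.00) + (-4536.46)(139.00) = 2897432.09 cm³
x̄ = 2238890.48 / 29063.54 = 77.03 cm
ȳ = 2897432.09 / 29063.54 = 99.69 cm

x̄ = 77.03 cm, ȳ = 99.69 cm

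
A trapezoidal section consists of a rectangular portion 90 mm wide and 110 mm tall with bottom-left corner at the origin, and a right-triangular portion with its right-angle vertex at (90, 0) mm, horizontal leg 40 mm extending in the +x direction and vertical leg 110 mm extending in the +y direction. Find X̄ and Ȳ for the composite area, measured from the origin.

X̄ = 55.61 mm, Ȳ = 51.67 mm

Part | A | x̄ᵢ | ȳᵢ | A·x̄ᵢ | A·ȳᵢ
rectangular portion | 9900.00 | 45.00 | 55.00 | 445500.00 | 544500.00
triangular portion | 2200.00 | 103.33 | 36.67 | 227333.33 | 80666.67
Σ | 12100.00 |  |  | 672833.33 | 625166.67
X̄ = 672833.33 / 12100.00 = 55.61 mm
Ȳ = 625166.67 / 12100.00 = 51.67 mm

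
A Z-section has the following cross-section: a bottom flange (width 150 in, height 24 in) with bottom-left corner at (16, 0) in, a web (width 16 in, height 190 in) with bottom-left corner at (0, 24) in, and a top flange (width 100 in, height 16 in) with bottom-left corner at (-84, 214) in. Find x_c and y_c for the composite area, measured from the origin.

x_c = 36.11 in, y_c = 92.25 in

bottom flange: A = 150 × 24 = 3600.00, centroid at (91.00, 12.00).
web: A = 16 × 190 = 3040.00, centroid at (8.00, 119.00).
top flange: A = 100 × 16 = 1600.00, centroid at (-34.00, 222.00).
ΣA = 8240.00 in², ΣAx_c = 297520.00 in³, ΣAy_c = 760160.00 in³.
x_c = 297520.00/8240.00 = 36.11 in; y_c = 760160.00/8240.00 = 92.25 in.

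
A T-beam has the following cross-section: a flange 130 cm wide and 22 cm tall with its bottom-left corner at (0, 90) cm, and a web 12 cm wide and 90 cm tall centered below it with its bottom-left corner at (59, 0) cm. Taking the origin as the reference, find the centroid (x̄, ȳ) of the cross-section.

x̄ = 65.00 cm, ȳ = 85.65 cm

Part | A | x̄ᵢ | ȳᵢ | A·x̄ᵢ | A·ȳᵢ
web | 1080.00 | 65.00 | 45.00 | 70200.00 | 48600.00
flange | 2860.00 | 65.00 | 101.00 | 185900.00 | 288860.00
Σ | 3940.00 |  |  | 256100.00 | 337460.00
x̄ = 256100.00 / 3940.00 = 65.00 cm
ȳ = 337460.00 / 3940.00 = 85.65 cm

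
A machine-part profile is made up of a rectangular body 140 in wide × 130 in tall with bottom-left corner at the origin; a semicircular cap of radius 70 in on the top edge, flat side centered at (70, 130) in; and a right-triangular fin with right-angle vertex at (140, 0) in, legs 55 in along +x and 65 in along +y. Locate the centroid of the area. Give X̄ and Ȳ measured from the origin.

X̄ = 75.70 in, Ȳ = 88.53 in

rectangular body: A = 140 × 130 = 18200.00, centroid at (70.00, 65.00).
semicircular top: A = ½π·70² = 7696.90, centroid at (70.00, 159.71).
triangular fin: A = ½·55·65 = 1787.50, centroid at (158.33, 21.67).
ΣA = 27684.40 in²
ΣAX̄ = (18200.00)(70.00) + (7696.90)(70.00) + (1787.50)(158.33) = 2095803.97 in³
ΣAȲ = (18200.00)(65.00) + (7696.90)(159.71) + (1787.50)(21.67) = 2450993.09 in³
X̄ = 2095803.97 / 27684.40 = 75.70 in
Ȳ = 2450993.09 / 27684.40 = 88.53 in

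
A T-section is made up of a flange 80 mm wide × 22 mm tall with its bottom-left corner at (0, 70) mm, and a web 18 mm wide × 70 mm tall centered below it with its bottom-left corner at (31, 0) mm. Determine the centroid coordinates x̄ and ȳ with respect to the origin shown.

Part | A | x̄ᵢ | ȳᵢ | A·x̄ᵢ | A·ȳᵢ
web | 1260.00 | 40.00 | 35.00 | 50400.00 | 44100.00
flange | 1760.00 | 40.00 | 81.00 | 70400.00 | 142560.00
Σ | 3020.00 |  |  | 120800.00 | 186660.00
x̄ = 120800.00 / 3020.00 = 40.00 mm
ȳ = 186660.00 / 3020.00 = 61.81 mm

x̄ = 40.00 mm, ȳ = 61.81 mm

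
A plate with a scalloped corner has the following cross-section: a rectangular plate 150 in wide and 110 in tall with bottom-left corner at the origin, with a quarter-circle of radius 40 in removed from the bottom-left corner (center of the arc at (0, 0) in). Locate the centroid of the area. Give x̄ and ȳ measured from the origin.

x̄ = 79.78 in, ȳ = 58.13 in

Part | A | x̄ᵢ | ȳᵢ | A·x̄ᵢ | A·ȳᵢ
plate | 16500.00 | 75.00 | 55.00 | 1237500.00 | 907500.00
removed quarter-circle | -1256.64 | 16.98 | 16.98 | -21333.33 | -21333.33
Σ | 15243.36 |  |  | 1216166.67 | 886166.67
x̄ = 1216166.67 / 15243.36 = 79.78 in
ȳ = 886166.67 / 15243.36 = 58.13 in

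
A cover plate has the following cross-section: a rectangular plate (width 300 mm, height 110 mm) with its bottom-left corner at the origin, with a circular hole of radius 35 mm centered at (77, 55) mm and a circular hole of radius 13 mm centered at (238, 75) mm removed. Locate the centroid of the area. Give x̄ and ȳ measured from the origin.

x̄ = 158.18 mm, ȳ = 54.63 mm

plate: A = 300 × 110 = 33000.00, centroid at (150.00, 55.00).
hole 1: A = −π·35² = -3848.45, centroid at (77.00, 55.00).
hole 2: A = −π·13² = -530.93, centroid at (238.00, 75.00).
ΣA = 28620.62 mm²
ΣAx̄ = (33000.00)(150.00) + (-3848.45)(77.00) + (-530.93)(238.00) = 4527308.13 mm³
ΣAȳ = (33000.00)(55.00) + (-3848.45)(55.00) + (-530.93)(75.00) = 1563515.51 mm³
x̄ = 4527308.13 / 28620.62 = 158.18 mm
ȳ = 1563515.51 / 28620.62 = 54.63 mm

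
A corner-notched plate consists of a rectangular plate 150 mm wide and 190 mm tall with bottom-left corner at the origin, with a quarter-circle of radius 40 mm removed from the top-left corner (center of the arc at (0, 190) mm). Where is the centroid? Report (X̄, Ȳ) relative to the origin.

Part | A | x̄ᵢ | ȳᵢ | A·x̄ᵢ | A·ȳᵢ
plate | 28500.00 | 75.00 | 95.00 | 2137500.00 | 2707500.00
removed quarter-circle | -1256.64 | 16.98 | 173.02 | -21333.33 | -217427.71
Σ | 27243.36 |  |  | 2116166.67 | 2490072.29
X̄ = 2116166.67 / 27243.36 = 77.68 mm
Ȳ = 2490072.29 / 27243.36 = 91.40 mm

X̄ = 77.68 mm, Ȳ = 91.40 mm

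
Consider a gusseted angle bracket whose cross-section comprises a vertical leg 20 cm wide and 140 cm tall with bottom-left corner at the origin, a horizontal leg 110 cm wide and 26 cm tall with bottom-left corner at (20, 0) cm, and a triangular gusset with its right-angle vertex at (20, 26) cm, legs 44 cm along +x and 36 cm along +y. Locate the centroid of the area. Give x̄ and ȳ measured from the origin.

Part | A | x̄ᵢ | ȳᵢ | A·x̄ᵢ | A·ȳᵢ
vertical leg | 2800.00 | 10.00 | 70.00 | 28000.00 | 196000.00
horizontal leg | 2860.00 | 75.00 | 13.00 | 214500.00 | 37180.00
gusset | 792.00 | 34.67 | 38.00 | 27456.00 | 30096.00
Σ | 6452.00 |  |  | 269956.00 | 263276.00
x̄ = 269956.00 / 6452.00 = 41.84 cm
ȳ = 263276.00 / 6452.00 = 40.81 cm

x̄ = 41.84 cm, ȳ = 40.81 cm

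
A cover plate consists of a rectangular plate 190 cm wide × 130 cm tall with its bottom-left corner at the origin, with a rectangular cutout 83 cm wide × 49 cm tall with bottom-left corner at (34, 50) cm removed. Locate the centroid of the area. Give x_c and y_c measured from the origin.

x_c = 98.84 cm, y_c = 63.13 cm

Part | A | x̄ᵢ | ȳᵢ | A·x̄ᵢ | A·ȳᵢ
plate | 24700.00 | 95.00 | 65.00 | 2346500.00 | 1605500.00
hole | -4067.00 | 75.50 | 74.50 | -307058.50 | -302991.50
Σ | 20633.00 |  |  | 2039441.50 | 1302508.50
x_c = 2039441.50 / 20633.00 = 98.84 cm
y_c = 1302508.50 / 20633.00 = 63.13 cm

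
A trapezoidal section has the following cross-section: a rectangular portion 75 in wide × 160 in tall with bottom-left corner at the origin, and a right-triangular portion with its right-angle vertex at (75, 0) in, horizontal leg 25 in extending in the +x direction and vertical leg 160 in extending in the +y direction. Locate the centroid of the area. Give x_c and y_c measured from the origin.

rectangular portion: A = 75 × 160 = 12000.00, centroid at (37.50, 80.00).
triangular portion: A = ½·25·160 = 2000.00, centroid at (83.33, 53.33).
ΣA = 14000.00 in²
ΣAx_c = (12000.00)(37.50) + (2000.00)(83.33) = 616666.67 in³
ΣAy_c = (12000.00)(80.00) + (2000.00)(53.33) = 1066666.67 in³
x_c = 616666.67 / 14000.00 = 44.05 in
y_c = 1066666.67 / 14000.00 = 76.19 in

x_c = 44.05 in, y_c = 76.19 in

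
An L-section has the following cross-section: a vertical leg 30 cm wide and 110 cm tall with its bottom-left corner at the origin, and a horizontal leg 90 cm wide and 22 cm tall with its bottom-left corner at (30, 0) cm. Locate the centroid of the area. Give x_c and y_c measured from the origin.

Part | A | x̄ᵢ | ȳᵢ | A·x̄ᵢ | A·ȳᵢ
vertical leg | 3300.00 | 15.00 | 55.00 | 49500.00 | 181500.00
horizontal leg | 1980.00 | 75.00 | 11.00 | 148500.00 | 21780.00
Σ | 5280.00 |  |  | 198000.00 | 203280.00
x_c = 198000.00 / 5280.00 = 37.50 cm
y_c = 203280.00 / 5280.00 = 38.50 cm

x_c = 37.50 cm, y_c = 38.50 cm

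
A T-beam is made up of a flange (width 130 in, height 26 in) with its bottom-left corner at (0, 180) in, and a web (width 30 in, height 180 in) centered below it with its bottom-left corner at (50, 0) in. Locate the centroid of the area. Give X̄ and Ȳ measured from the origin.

web: A = 30 × 180 = 5400.00, centroid at (65.00, 90.00).
flange: A = 130 × 26 = 3380.00, centroid at (65.00, 193.00).
ΣA = 8780.00 in², ΣAX̄ = 570700.00 in³, ΣAȲ = 1138340.00 in³.
X̄ = 570700.00/8780.00 = 65.00 in; Ȳ = 1138340.00/8780.00 = 129.65 in.

X̄ = 65.00 in, Ȳ = 129.65 in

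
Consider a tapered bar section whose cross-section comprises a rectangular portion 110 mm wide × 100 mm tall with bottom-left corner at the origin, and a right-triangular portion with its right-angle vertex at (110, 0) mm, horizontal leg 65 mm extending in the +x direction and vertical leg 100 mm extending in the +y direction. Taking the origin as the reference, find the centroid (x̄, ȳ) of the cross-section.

rectangular portion: A = 110 × 100 = 11000.00, centroid at (55.00, 50.00).
triangular portion: A = ½·65·100 = 3250.00, centroid at (131.67, 33.33).
ΣA = 14250.00 mm²
ΣAx̄ = (11000.00)(55.00) + (3250.00)(131.67) = 1032916.67 mm³
ΣAȳ = (11000.00)(50.00) + (3250.00)(33.33) = 658333.33 mm³
x̄ = 1032916.67 / 14250.00 = 72.49 mm
ȳ = 658333.33 / 14250.00 = 46.20 mm

x̄ = 72.49 mm, ȳ = 46.20 mm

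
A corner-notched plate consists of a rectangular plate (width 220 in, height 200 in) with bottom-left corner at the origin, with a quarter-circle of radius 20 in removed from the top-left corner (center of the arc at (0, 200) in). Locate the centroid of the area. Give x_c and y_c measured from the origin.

plate: A = 220 × 200 = 44000.00, centroid at (110.00, 100.00).
removed quarter-circle: A = −¼π·20² = -314.16, centroid at (8.49, 191.51).
ΣA = 43685.84 in², ΣAx_c = 4837333.33 in³, ΣAy_c = 4339834.81 in³.
x_c = 4837333.33/43685.84 = 110.73 in; y_c = 4339834.81/43685.84 = 99.34 in.

x_c = 110.73 in, y_c = 99.34 in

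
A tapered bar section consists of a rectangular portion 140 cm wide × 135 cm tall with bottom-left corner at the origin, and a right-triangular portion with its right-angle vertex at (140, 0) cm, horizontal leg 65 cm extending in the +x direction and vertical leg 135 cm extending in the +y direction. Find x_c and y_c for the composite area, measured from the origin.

rectangular portion: A = 140 × 135 = 18900.00, centroid at (70.00, 67.50).
triangular portion: A = ½·65·135 = 4387.50, centroid at (161.67, 45.00).
ΣA = 23287.50 cm²
ΣAx_c = (18900.00)(70.00) + (4387.50)(161.67) = 2032312.50 cm³
ΣAy_c = (18900.00)(67.50) + (4387.50)(45.00) = 1473187.50 cm³
x_c = 2032312.50 / 23287.50 = 87.27 cm
y_c = 1473187.50 / 23287.50 = 63.26 cm

x_c = 87.27 cm, y_c = 63.26 cm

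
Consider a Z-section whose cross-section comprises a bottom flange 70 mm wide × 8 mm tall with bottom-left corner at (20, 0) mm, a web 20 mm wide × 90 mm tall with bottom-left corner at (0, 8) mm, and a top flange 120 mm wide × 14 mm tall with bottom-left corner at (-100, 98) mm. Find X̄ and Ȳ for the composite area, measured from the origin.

X̄ = -4.55 mm, Ȳ = 67.83 mm

Part | A | x̄ᵢ | ȳᵢ | A·x̄ᵢ | A·ȳᵢ
bottom flange | 560.00 | 55.00 | 4.00 | 30800.00 | 2240.00
web | 1800.00 | 10.00 | 53.00 | 18000.00 | 95400.00
top flange | 1680.00 | -40.00 | 105.00 | -67200.00 | 176400.00
Σ | 4040.00 |  |  | -18400.00 | 274040.00
X̄ = -18400.00 / 4040.00 = -4.55 mm
Ȳ = 274040.00 / 4040.00 = 67.83 mm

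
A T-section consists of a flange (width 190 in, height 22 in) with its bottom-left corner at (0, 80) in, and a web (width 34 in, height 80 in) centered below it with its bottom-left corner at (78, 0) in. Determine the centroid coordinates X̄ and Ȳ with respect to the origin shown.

Part | A | x̄ᵢ | ȳᵢ | A·x̄ᵢ | A·ȳᵢ
web | 2720.00 | 95.00 | 40.00 | 258400.00 | 108800.00
flange | 4180.00 | 95.00 | 91.00 | 397100.00 | 380380.00
Σ | 6900.00 |  |  | 655500.00 | 489180.00
X̄ = 655500.00 / 6900.00 = 95.00 in
Ȳ = 489180.00 / 6900.00 = 70.90 in

X̄ = 95.00 in, Ȳ = 70.90 in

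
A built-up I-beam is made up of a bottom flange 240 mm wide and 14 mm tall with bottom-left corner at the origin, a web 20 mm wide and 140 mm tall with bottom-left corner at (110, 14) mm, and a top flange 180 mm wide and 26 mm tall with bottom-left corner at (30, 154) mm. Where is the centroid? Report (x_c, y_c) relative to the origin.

x_c = 120.00 mm, y_c = 95.97 mm

bottom flange: A = 240 × 14 = 3360.00, centroid at (120.00, 7.00).
web: A = 20 × 140 = 2800.00, centroid at (120.00, 84.00).
top flange: A = 180 × 26 = 4680.00, centroid at (120.00, 167.00).
ΣA = 10840.00 mm², ΣAx_c = 1300800.00 mm³, ΣAy_c = 1040280.00 mm³.
x_c = 1300800.00/10840.00 = 120.00 mm; y_c = 1040280.00/10840.00 = 95.97 mm.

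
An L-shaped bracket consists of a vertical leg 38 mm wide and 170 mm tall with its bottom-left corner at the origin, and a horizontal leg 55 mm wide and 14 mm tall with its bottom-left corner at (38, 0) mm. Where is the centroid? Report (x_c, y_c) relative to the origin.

x_c = 23.95 mm, y_c = 76.69 mm

vertical leg: A = 38 × 170 = 6460.00, centroid at (19.00, 85.00).
horizontal leg: A = 55 × 14 = 770.00, centroid at (65.50, 7.00).
ΣA = 7230.00 mm², ΣAx_c = 173175.00 mm³, ΣAy_c = 554490.00 mm³.
x_c = 173175.00/7230.00 = 23.95 mm; y_c = 554490.00/7230.00 = 76.69 mm.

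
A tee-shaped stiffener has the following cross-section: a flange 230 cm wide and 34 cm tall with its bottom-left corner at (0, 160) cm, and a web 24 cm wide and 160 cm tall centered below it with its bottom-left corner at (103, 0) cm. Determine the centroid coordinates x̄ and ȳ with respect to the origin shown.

web: A = 24 × 160 = 3840.00, centroid at (115.00, 80.00).
flange: A = 230 × 34 = 7820.00, centroid at (115.00, 177.00).
ΣA = 11660.00 cm²
ΣAx̄ = (3840.00)(115.00) + (7820.00)(115.00) = 1340900.00 cm³
ΣAȳ = (3840.00)(80.00) + (7820.00)(177.00) = 1691340.00 cm³
x̄ = 1340900.00 / 11660.00 = 115.00 cm
ȳ = 1691340.00 / 11660.00 = 145.05 cm

x̄ = 115.00 cm, ȳ = 145.05 cm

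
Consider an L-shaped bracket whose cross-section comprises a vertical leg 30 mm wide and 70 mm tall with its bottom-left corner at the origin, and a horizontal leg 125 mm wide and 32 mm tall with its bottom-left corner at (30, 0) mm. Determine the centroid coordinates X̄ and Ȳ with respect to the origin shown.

vertical leg: A = 30 × 70 = 2100.00, centroid at (15.00, 35.00).
horizontal leg: A = 125 × 32 = 4000.00, centroid at (92.50, 16.00).
ΣA = 6100.00 mm²
ΣAX̄ = (2100.00)(15.00) + (4000.00)(92.50) = 401500.00 mm³
ΣAȲ = (2100.00)(35.00) + (4000.00)(16.00) = 137500.00 mm³
X̄ = 401500.00 / 6100.00 = 65.82 mm
Ȳ = 137500.00 / 6100.00 = 22.54 mm

X̄ = 65.82 mm, Ȳ = 22.54 mm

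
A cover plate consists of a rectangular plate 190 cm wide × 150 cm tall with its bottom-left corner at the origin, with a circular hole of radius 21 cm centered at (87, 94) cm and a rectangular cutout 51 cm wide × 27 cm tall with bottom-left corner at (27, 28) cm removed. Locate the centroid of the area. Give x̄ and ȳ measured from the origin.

Part | A | x̄ᵢ | ȳᵢ | A·x̄ᵢ | A·ȳᵢ
plate | 28500.00 | 95.00 | 75.00 | 2707500.00 | 2137500.00
hole 1 | -1385.44 | 87.00 | 94.00 | -120533.49 | -130231.58
hole 2 | -1377.00 | 52.50 | 41.50 | -72292.50 | -57145.50
Σ | 25737.56 |  |  | 2514674.01 | 1950122.92
x̄ = 2514674.01 / 25737.56 = 97.70 cm
ȳ = 1950122.92 / 25737.56 = 75.77 cm

x̄ = 97.70 cm, ȳ = 75.77 cm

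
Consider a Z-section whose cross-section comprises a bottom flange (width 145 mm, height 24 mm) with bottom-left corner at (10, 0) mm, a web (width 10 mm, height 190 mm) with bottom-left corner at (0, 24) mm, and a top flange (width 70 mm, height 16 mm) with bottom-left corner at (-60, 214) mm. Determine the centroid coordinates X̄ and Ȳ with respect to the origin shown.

X̄ = 41.32 mm, Ȳ = 79.46 mm

Part | A | x̄ᵢ | ȳᵢ | A·x̄ᵢ | A·ȳᵢ
bottom flange | 3480.00 | 82.50 | 12.00 | 287100.00 | 41760.00
web | 1900.00 | 5.00 | 119.00 | 9500.00 | 226100.00
top flange | 1120.00 | -25.00 | 222.00 | -28000.00 | 248640.00
Σ | 6500.00 |  |  | 268600.00 | 516500.00
X̄ = 268600.00 / 6500.00 = 41.32 mm
Ȳ = 516500.00 / 6500.00 = 79.46 mm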